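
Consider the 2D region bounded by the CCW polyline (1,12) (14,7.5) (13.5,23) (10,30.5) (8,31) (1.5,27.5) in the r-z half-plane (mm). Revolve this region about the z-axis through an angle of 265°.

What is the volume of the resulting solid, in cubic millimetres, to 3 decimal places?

Volume = 8284.173 mm³

Profile (r,z), 6 vertices: (1,12) (14,7.5) (13.5,23) (10,30.5) (8,31) (1.5,27.5)
edge 0: (1,12)→(14,7.5)  cross = 1·7.5 − 14·12 = -160.5000; (r_i+r_j)·cross = 15·-160.5000 = -2407.5000
edge 1: (14,7.5)→(13.5,23)  cross = 14·23 − 13.5·7.5 = 220.7500; (r_i+r_j)·cross = 27.5·220.7500 = 6070.6250
edge 2: (13.5,23)→(10,30.5)  cross = 13.5·30.5 − 10·23 = 181.7500; (r_i+r_j)·cross = 23.5·181.7500 = 4271.1250
edge 3: (10,30.5)→(8,31)  cross = 10·31 − 8·30.5 = 66.0000; (r_i+r_j)·cross = 18·66.0000 = 1188.0000
edge 4: (8,31)→(1.5,27.5)  cross = 8·27.5 − 1.5·31 = 173.5000; (r_i+r_j)·cross = 9.5·173.5000 = 1648.2500
edge 5: (1.5,27.5)→(1,12)  cross = 1.5·12 − 1·27.5 = -9.5000; (r_i+r_j)·cross = 2.5·-9.5000 = -23.7500
Σcross = 472.0000 → A = |Σcross|/2 = 236.0000 mm²
Σ(r_i+r_j)·cross = 10746.7500 → first moment M = |Σ|/6 = 1791.1250
R_c = M/A = 1791.1250/236.0000 = 7.5895 mm
θ = 265° = 4.625123 rad
V = θ·R_c·A = 4.625123·7.5895·236.0000 = 8284.173 mm³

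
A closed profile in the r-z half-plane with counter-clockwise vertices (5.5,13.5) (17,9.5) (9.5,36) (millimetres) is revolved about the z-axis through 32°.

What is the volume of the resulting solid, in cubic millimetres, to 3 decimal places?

Profile (r,z), 3 vertices: (5.5,13.5) (17,9.5) (9.5,36)
edge 0: (5.5,13.5)→(17,9.5)  cross = 5.5·9.5 − 17·13.5 = -177.2500; (r_i+r_j)·cross = 22.5·-177.2500 = -3988.1250
edge 1: (17,9.5)→(9.5,36)  cross = 17·36 − 9.5·9.5 = 521.7500; (r_i+r_j)·cross = 26.5·521.7500 = 13826.3750
edge 2: (9.5,36)→(5.5,13.5)  cross = 9.5·13.5 − 5.5·36 = -69.7500; (r_i+r_j)·cross = 15·-69.7500 = -1046.2500
Σcross = 274.7500 → A = |Σcross|/2 = 137.3750 mm²
Σ(r_i+r_j)·cross = 8792.0000 → first moment M = |Σ|/6 = 1465.3333
R_c = M/A = 1465.3333/137.3750 = 10.6667 mm
θ = 32° = 0.558505 rad
V = θ·R_c·A = 0.558505·10.6667·137.3750 = 818.397 mm³

Volume = 818.397 mm³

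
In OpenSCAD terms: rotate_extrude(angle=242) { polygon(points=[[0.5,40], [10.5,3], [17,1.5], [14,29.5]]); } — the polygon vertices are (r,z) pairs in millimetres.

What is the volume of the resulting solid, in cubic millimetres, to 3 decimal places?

Profile (r,z), 4 vertices: (0.5,40) (10.5,3) (17,1.5) (14,29.5)
edge 0: (0.5,40)→(10.5,3)  cross = 0.5·3 − 10.5·40 = -418.5000; (r_i+r_j)·cross = 11·-418.5000 = -4603.5000
edge 1: (10.5,3)→(17,1.5)  cross = 10.5·1.5 − 17·3 = -35.2500; (r_i+r_j)·cross = 27.5·-35.2500 = -969.3750
edge 2: (17,1.5)→(14,29.5)  cross = 17·29.5 − 14·1.5 = 480.5000; (r_i+r_j)·cross = 31·480.5000 = 14895.5000
edge 3: (14,29.5)→(0.5,40)  cross = 14·40 − 0.5·29.5 = 545.2500; (r_i+r_j)·cross = 14.5·545.2500 = 7906.1250
Σcross = 572.0000 → A = |Σcross|/2 = 286.0000 mm²
Σ(r_i+r_j)·cross = 17228.7500 → first moment M = |Σ|/6 = 2871.4583
R_c = M/A = 2871.4583/286.0000 = 10.0401 mm
θ = 242° = 4.223697 rad
V = θ·R_c·A = 4.223697·10.0401·286.0000 = 12128.169 mm³

Volume = 12128.169 mm³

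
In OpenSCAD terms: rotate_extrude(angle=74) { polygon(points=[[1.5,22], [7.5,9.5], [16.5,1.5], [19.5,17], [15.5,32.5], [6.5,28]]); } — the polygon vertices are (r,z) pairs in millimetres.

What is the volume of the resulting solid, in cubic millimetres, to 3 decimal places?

Profile (r,z), 6 vertices: (1.5,22) (7.5,9.5) (16.5,1.5) (19.5,17) (15.5,32.5) (6.5,28)
edge 0: (1.5,22)→(7.5,9.5)  cross = 1.5·9.5 − 7.5·22 = -150.7500; (r_i+r_j)·cross = 9·-150.7500 = -1356.7500
edge 1: (7.5,9.5)→(16.5,1.5)  cross = 7.5·1.5 − 16.5·9.5 = -145.5000; (r_i+r_j)·cross = 24·-145.5000 = -3492.0000
edge 2: (16.5,1.5)→(19.5,17)  cross = 16.5·17 − 19.5·1.5 = 251.2500; (r_i+r_j)·cross = 36·251.2500 = 9045.0000
edge 3: (19.5,17)→(15.5,32.5)  cross = 19.5·32.5 − 15.5·17 = 370.2500; (r_i+r_j)·cross = 35·370.2500 = 12958.7500
edge 4: (15.5,32.5)→(6.5,28)  cross = 15.5·28 − 6.5·32.5 = 222.7500; (r_i+r_j)·cross = 22·222.7500 = 4900.5000
edge 5: (6.5,28)→(1.5,22)  cross = 6.5·22 − 1.5·28 = 101.0000; (r_i+r_j)·cross = 8·101.0000 = 808.0000
Σcross = 649.0000 → A = |Σcross|/2 = 324.5000 mm²
Σ(r_i+r_j)·cross = 22863.5000 → first moment M = |Σ|/6 = 3810.5833
R_c = M/A = 3810.5833/324.5000 = 11.7429 mm
θ = 74° = 1.291544 rad
V = θ·R_c·A = 1.291544·11.7429·324.5000 = 4921.535 mm³

Volume = 4921.535 mm³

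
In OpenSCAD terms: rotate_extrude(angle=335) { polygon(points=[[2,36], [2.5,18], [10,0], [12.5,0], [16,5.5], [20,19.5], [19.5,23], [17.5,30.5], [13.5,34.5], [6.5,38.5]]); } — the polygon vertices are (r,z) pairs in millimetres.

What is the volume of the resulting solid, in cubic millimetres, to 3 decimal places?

Volume = 29427.455 mm³

Profile (r,z), 10 vertices: (2,36) (2.5,18) (10,0) (12.5,0) (16,5.5) (20,19.5) (19.5,23) (17.5,30.5) (13.5,34.5) (6.5,38.5)
edge 0: (2,36)→(2.5,18)  cross = 2·18 − 2.5·36 = -54.0000; (r_i+r_j)·cross = 4.5·-54.0000 = -243.0000
edge 1: (2.5,18)→(10,0)  cross = 2.5·0 − 10·18 = -180.0000; (r_i+r_j)·cross = 12.5·-180.0000 = -2250.0000
edge 2: (10,0)→(12.5,0)  cross = 10·0 − 12.5·0 = 0.0000; (r_i+r_j)·cross = 22.5·0.0000 = 0.0000
edge 3: (12.5,0)→(16,5.5)  cross = 12.5·5.5 − 16·0 = 68.7500; (r_i+r_j)·cross = 28.5·68.7500 = 1959.3750
edge 4: (16,5.5)→(20,19.5)  cross = 16·19.5 − 20·5.5 = 202.0000; (r_i+r_j)·cross = 36·202.0000 = 7272.0000
edge 5: (20,19.5)→(19.5,23)  cross = 20·23 − 19.5·19.5 = 79.7500; (r_i+r_j)·cross = 39.5·79.7500 = 3150.1250
edge 6: (19.5,23)→(17.5,30.5)  cross = 19.5·30.5 − 17.5·23 = 192.2500; (r_i+r_j)·cross = 37·192.2500 = 7113.2500
edge 7: (17.5,30.5)→(13.5,34.5)  cross = 17.5·34.5 − 13.5·30.5 = 192.0000; (r_i+r_j)·cross = 31·192.0000 = 5952.0000
edge 8: (13.5,34.5)→(6.5,38.5)  cross = 13.5·38.5 − 6.5·34.5 = 295.5000; (r_i+r_j)·cross = 20·295.5000 = 5910.0000
edge 9: (6.5,38.5)→(2,36)  cross = 6.5·36 − 2·38.5 = 157.0000; (r_i+r_j)·cross = 8.5·157.0000 = 1334.5000
Σcross = 953.2500 → A = |Σcross|/2 = 476.6250 mm²
Σ(r_i+r_j)·cross = 30198.2500 → first moment M = |Σ|/6 = 5033.0417
R_c = M/A = 5033.0417/476.6250 = 10.5598 mm
θ = 335° = 5.846853 rad
V = θ·R_c·A = 5.846853·10.5598·476.6250 = 29427.455 mm³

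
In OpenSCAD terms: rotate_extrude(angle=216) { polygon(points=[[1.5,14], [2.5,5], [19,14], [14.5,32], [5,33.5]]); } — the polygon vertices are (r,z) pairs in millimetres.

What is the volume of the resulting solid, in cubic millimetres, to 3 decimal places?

Profile (r,z), 5 vertices: (1.5,14) (2.5,5) (19,14) (14.5,32) (5,33.5)
edge 0: (1.5,14)→(2.5,5)  cross = 1.5·5 − 2.5·14 = -27.5000; (r_i+r_j)·cross = 4·-27.5000 = -110.0000
edge 1: (2.5,5)→(19,14)  cross = 2.5·14 − 19·5 = -60.0000; (r_i+r_j)·cross = 21.5·-60.0000 = -1290.0000
edge 2: (19,14)→(14.5,32)  cross = 19·32 − 14.5·14 = 405.0000; (r_i+r_j)·cross = 33.5·405.0000 = 13567.5000
edge 3: (14.5,32)→(5,33.5)  cross = 14.5·33.5 − 5·32 = 325.7500; (r_i+r_j)·cross = 19.5·325.7500 = 6352.1250
edge 4: (5,33.5)→(1.5,14)  cross = 5·14 − 1.5·33.5 = 19.7500; (r_i+r_j)·cross = 6.5·19.7500 = 128.3750
Σcross = 663.0000 → A = |Σcross|/2 = 331.5000 mm²
Σ(r_i+r_j)·cross = 18648.0000 → first moment M = |Σ|/6 = 3108.0000
R_c = M/A = 3108.0000/331.5000 = 9.3756 mm
θ = 216° = 3.769911 rad
V = θ·R_c·A = 3.769911·9.3756·331.5000 = 11716.884 mm³

Volume = 11716.884 mm³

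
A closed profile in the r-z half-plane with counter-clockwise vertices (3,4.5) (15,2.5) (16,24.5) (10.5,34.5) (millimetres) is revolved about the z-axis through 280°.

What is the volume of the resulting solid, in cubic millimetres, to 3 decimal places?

Volume = 13132.788 mm³

Profile (r,z), 4 vertices: (3,4.5) (15,2.5) (16,24.5) (10.5,34.5)
edge 0: (3,4.5)→(15,2.5)  cross = 3·2.5 − 15·4.5 = -60.0000; (r_i+r_j)·cross = 18·-60.0000 = -1080.0000
edge 1: (15,2.5)→(16,24.5)  cross = 15·24.5 − 16·2.5 = 327.5000; (r_i+r_j)·cross = 31·327.5000 = 10152.5000
edge 2: (16,24.5)→(10.5,34.5)  cross = 16·34.5 − 10.5·24.5 = 294.7500; (r_i+r_j)·cross = 26.5·294.7500 = 7810.8750
edge 3: (10.5,34.5)→(3,4.5)  cross = 10.5·4.5 − 3·34.5 = -56.2500; (r_i+r_j)·cross = 13.5·-56.2500 = -759.3750
Σcross = 506.0000 → A = |Σcross|/2 = 253.0000 mm²
Σ(r_i+r_j)·cross = 16124.0000 → first moment M = |Σ|/6 = 2687.3333
R_c = M/A = 2687.3333/253.0000 = 10.6219 mm
θ = 280° = 4.886922 rad
V = θ·R_c·A = 4.886922·10.6219·253.0000 = 13132.788 mm³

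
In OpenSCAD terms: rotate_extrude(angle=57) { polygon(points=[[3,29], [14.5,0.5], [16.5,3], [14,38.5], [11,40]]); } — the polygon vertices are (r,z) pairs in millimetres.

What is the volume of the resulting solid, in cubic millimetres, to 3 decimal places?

Profile (r,z), 5 vertices: (3,29) (14.5,0.5) (16.5,3) (14,38.5) (11,40)
edge 0: (3,29)→(14.5,0.5)  cross = 3·0.5 − 14.5·29 = -419.0000; (r_i+r_j)·cross = 17.5·-419.0000 = -7332.5000
edge 1: (14.5,0.5)→(16.5,3)  cross = 14.5·3 − 16.5·0.5 = 35.2500; (r_i+r_j)·cross = 31·35.2500 = 1092.7500
edge 2: (16.5,3)→(14,38.5)  cross = 16.5·38.5 − 14·3 = 593.2500; (r_i+r_j)·cross = 30.5·593.2500 = 18094.1250
edge 3: (14,38.5)→(11,40)  cross = 14·40 − 11·38.5 = 136.5000; (r_i+r_j)·cross = 25·136.5000 = 3412.5000
edge 4: (11,40)→(3,29)  cross = 11·29 − 3·40 = 199.0000; (r_i+r_j)·cross = 14·199.0000 = 2786.0000
Σcross = 545.0000 → A = |Σcross|/2 = 272.5000 mm²
Σ(r_i+r_j)·cross = 18052.8750 → first moment M = |Σ|/6 = 3008.8125
R_c = M/A = 3008.8125/272.5000 = 11.0415 mm
θ = 57° = 0.994838 rad
V = θ·R_c·A = 0.994838·11.0415·272.5000 = 2993.280 mm³

Volume = 2993.280 mm³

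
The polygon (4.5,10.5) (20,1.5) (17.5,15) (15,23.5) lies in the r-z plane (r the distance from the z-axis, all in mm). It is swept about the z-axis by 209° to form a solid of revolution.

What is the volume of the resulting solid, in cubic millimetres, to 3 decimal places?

Volume = 7507.197 mm³

Profile (r,z), 4 vertices: (4.5,10.5) (20,1.5) (17.5,15) (15,23.5)
edge 0: (4.5,10.5)→(20,1.5)  cross = 4.5·1.5 − 20·10.5 = -203.2500; (r_i+r_j)·cross = 24.5·-203.2500 = -4979.6250
edge 1: (20,1.5)→(17.5,15)  cross = 20·15 − 17.5·1.5 = 273.7500; (r_i+r_j)·cross = 37.5·273.7500 = 10265.6250
edge 2: (17.5,15)→(15,23.5)  cross = 17.5·23.5 − 15·15 = 186.2500; (r_i+r_j)·cross = 32.5·186.2500 = 6053.1250
edge 3: (15,23.5)→(4.5,10.5)  cross = 15·10.5 − 4.5·23.5 = 51.7500; (r_i+r_j)·cross = 19.5·51.7500 = 1009.1250
Σcross = 308.5000 → A = |Σcross|/2 = 154.2500 mm²
Σ(r_i+r_j)·cross = 12348.2500 → first moment M = |Σ|/6 = 2058.0417
R_c = M/A = 2058.0417/154.2500 = 13.3422 mm
θ = 209° = 3.647738 rad
V = θ·R_c·A = 3.647738·13.3422·154.2500 = 7507.197 mm³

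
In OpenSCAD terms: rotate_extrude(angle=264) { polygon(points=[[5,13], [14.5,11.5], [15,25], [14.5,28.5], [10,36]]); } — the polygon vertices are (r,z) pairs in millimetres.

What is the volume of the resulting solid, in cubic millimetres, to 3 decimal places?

Volume = 7698.263 mm³

Profile (r,z), 5 vertices: (5,13) (14.5,11.5) (15,25) (14.5,28.5) (10,36)
edge 0: (5,13)→(14.5,11.5)  cross = 5·11.5 − 14.5·13 = -131.0000; (r_i+r_j)·cross = 19.5·-131.0000 = -2554.5000
edge 1: (14.5,11.5)→(15,25)  cross = 14.5·25 − 15·11.5 = 190.0000; (r_i+r_j)·cross = 29.5·190.0000 = 5605.0000
edge 2: (15,25)→(14.5,28.5)  cross = 15·28.5 − 14.5·25 = 65.0000; (r_i+r_j)·cross = 29.5·65.0000 = 1917.5000
edge 3: (14.5,28.5)→(10,36)  cross = 14.5·36 − 10·28.5 = 237.0000; (r_i+r_j)·cross = 24.5·237.0000 = 5806.5000
edge 4: (10,36)→(5,13)  cross = 10·13 − 5·36 = -50.0000; (r_i+r_j)·cross = 15·-50.0000 = -750.0000
Σcross = 311.0000 → A = |Σcross|/2 = 155.5000 mm²
Σ(r_i+r_j)·cross = 10024.5000 → first moment M = |Σ|/6 = 1670.7500
R_c = M/A = 1670.7500/155.5000 = 10.7444 mm
θ = 264° = 4.607669 rad
V = θ·R_c·A = 4.607669·10.7444·155.5000 = 7698.263 mm³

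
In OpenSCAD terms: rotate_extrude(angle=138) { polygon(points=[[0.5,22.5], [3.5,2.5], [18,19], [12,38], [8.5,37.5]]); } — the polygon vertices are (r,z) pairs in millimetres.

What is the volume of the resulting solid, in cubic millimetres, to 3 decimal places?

Profile (r,z), 5 vertices: (0.5,22.5) (3.5,2.5) (18,19) (12,38) (8.5,37.5)
edge 0: (0.5,22.5)→(3.5,2.5)  cross = 0.5·2.5 − 3.5·22.5 = -77.5000; (r_i+r_j)·cross = 4·-77.5000 = -310.0000
edge 1: (3.5,2.5)→(18,19)  cross = 3.5·19 − 18·2.5 = 21.5000; (r_i+r_j)·cross = 21.5·21.5000 = 462.2500
edge 2: (18,19)→(12,38)  cross = 18·38 − 12·19 = 456.0000; (r_i+r_j)·cross = 30·456.0000 = 13680.0000
edge 3: (12,38)→(8.5,37.5)  cross = 12·37.5 − 8.5·38 = 127.0000; (r_i+r_j)·cross = 20.5·127.0000 = 2603.5000
edge 4: (8.5,37.5)→(0.5,22.5)  cross = 8.5·22.5 − 0.5·37.5 = 172.5000; (r_i+r_j)·cross = 9·172.5000 = 1552.5000
Σcross = 699.5000 → A = |Σcross|/2 = 349.7500 mm²
Σ(r_i+r_j)·cross = 17988.2500 → first moment M = |Σ|/6 = 2998.0417
R_c = M/A = 2998.0417/349.7500 = 8.5720 mm
θ = 138° = 2.408554 rad
V = θ·R_c·A = 2.408554·8.5720·349.7500 = 7220.946 mm³

Volume = 7220.946 mm³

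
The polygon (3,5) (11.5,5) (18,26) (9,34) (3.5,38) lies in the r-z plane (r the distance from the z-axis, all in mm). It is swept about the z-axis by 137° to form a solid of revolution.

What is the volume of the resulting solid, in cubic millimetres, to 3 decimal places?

Volume = 7139.629 mm³

Profile (r,z), 5 vertices: (3,5) (11.5,5) (18,26) (9,34) (3.5,38)
edge 0: (3,5)→(11.5,5)  cross = 3·5 − 11.5·5 = -42.5000; (r_i+r_j)·cross = 14.5·-42.5000 = -616.2500
edge 1: (11.5,5)→(18,26)  cross = 11.5·26 − 18·5 = 209.0000; (r_i+r_j)·cross = 29.5·209.0000 = 6165.5000
edge 2: (18,26)→(9,34)  cross = 18·34 − 9·26 = 378.0000; (r_i+r_j)·cross = 27·378.0000 = 10206.0000
edge 3: (9,34)→(3.5,38)  cross = 9·38 − 3.5·34 = 223.0000; (r_i+r_j)·cross = 12.5·223.0000 = 2787.5000
edge 4: (3.5,38)→(3,5)  cross = 3.5·5 − 3·38 = -96.5000; (r_i+r_j)·cross = 6.5·-96.5000 = -627.2500
Σcross = 671.0000 → A = |Σcross|/2 = 335.5000 mm²
Σ(r_i+r_j)·cross = 17915.5000 → first moment M = |Σ|/6 = 2985.9167
R_c = M/A = 2985.9167/335.5000 = 8.8999 mm
θ = 137° = 2.391101 rad
V = θ·R_c·A = 2.391101·8.8999·335.5000 = 7139.629 mm³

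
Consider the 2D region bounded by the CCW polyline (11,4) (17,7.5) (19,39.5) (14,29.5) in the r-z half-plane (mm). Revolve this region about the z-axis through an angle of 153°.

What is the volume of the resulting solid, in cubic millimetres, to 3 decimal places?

Volume = 5779.091 mm³

Profile (r,z), 4 vertices: (11,4) (17,7.5) (19,39.5) (14,29.5)
edge 0: (11,4)→(17,7.5)  cross = 11·7.5 − 17·4 = 14.5000; (r_i+r_j)·cross = 28·14.5000 = 406.0000
edge 1: (17,7.5)→(19,39.5)  cross = 17·39.5 − 19·7.5 = 529.0000; (r_i+r_j)·cross = 36·529.0000 = 19044.0000
edge 2: (19,39.5)→(14,29.5)  cross = 19·29.5 − 14·39.5 = 7.5000; (r_i+r_j)·cross = 33·7.5000 = 247.5000
edge 3: (14,29.5)→(11,4)  cross = 14·4 − 11·29.5 = -268.5000; (r_i+r_j)·cross = 25·-268.5000 = -6712.5000
Σcross = 282.5000 → A = |Σcross|/2 = 141.2500 mm²
Σ(r_i+r_j)·cross = 12985.0000 → first moment M = |Σ|/6 = 2164.1667
R_c = M/A = 2164.1667/141.2500 = 15.3215 mm
θ = 153° = 2.670354 rad
V = θ·R_c·A = 2.670354·15.3215·141.2500 = 5779.091 mm³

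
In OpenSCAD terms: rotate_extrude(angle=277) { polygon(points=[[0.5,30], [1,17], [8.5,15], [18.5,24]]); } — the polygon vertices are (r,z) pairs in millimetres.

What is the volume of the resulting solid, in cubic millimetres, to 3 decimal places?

Profile (r,z), 4 vertices: (0.5,30) (1,17) (8.5,15) (18.5,24)
edge 0: (0.5,30)→(1,17)  cross = 0.5·17 − 1·30 = -21.5000; (r_i+r_j)·cross = 1.5·-21.5000 = -32.2500
edge 1: (1,17)→(8.5,15)  cross = 1·15 − 8.5·17 = -129.5000; (r_i+r_j)·cross = 9.5·-129.5000 = -1230.2500
edge 2: (8.5,15)→(18.5,24)  cross = 8.5·24 − 18.5·15 = -73.5000; (r_i+r_j)·cross = 27·-73.5000 = -1984.5000
edge 3: (18.5,24)→(0.5,30)  cross = 18.5·30 − 0.5·24 = 543.0000; (r_i+r_j)·cross = 19·543.0000 = 10317.0000
Σcross = 318.5000 → A = |Σcross|/2 = 159.2500 mm²
Σ(r_i+r_j)·cross = 7070.0000 → first moment M = |Σ|/6 = 1178.3333
R_c = M/A = 1178.3333/159.2500 = 7.3993 mm
θ = 277° = 4.834562 rad
V = θ·R_c·A = 4.834562·7.3993·159.2500 = 5696.726 mm³

Volume = 5696.726 mm³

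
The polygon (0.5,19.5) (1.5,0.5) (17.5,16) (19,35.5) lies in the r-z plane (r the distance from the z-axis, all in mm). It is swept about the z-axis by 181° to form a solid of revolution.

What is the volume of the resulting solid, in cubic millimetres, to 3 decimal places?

Volume = 9840.428 mm³

Profile (r,z), 4 vertices: (0.5,19.5) (1.5,0.5) (17.5,16) (19,35.5)
edge 0: (0.5,19.5)→(1.5,0.5)  cross = 0.5·0.5 − 1.5·19.5 = -29.0000; (r_i+r_j)·cross = 2·-29.0000 = -58.0000
edge 1: (1.5,0.5)→(17.5,16)  cross = 1.5·16 − 17.5·0.5 = 15.2500; (r_i+r_j)·cross = 19·15.2500 = 289.7500
edge 2: (17.5,16)→(19,35.5)  cross = 17.5·35.5 − 19·16 = 317.2500; (r_i+r_j)·cross = 36.5·317.2500 = 11579.6250
edge 3: (19,35.5)→(0.5,19.5)  cross = 19·19.5 − 0.5·35.5 = 352.7500; (r_i+r_j)·cross = 19.5·352.7500 = 6878.6250
Σcross = 656.2500 → A = |Σcross|/2 = 328.1250 mm²
Σ(r_i+r_j)·cross = 18690.0000 → first moment M = |Σ|/6 = 3115.0000
R_c = M/A = 3115.0000/328.1250 = 9.4933 mm
θ = 181° = 3.159046 rad
V = θ·R_c·A = 3.159046·9.4933·328.1250 = 9840.428 mm³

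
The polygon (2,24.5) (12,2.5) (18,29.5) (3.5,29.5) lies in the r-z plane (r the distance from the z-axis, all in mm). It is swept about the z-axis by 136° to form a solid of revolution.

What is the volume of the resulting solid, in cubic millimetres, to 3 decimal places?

Profile (r,z), 4 vertices: (2,24.5) (12,2.5) (18,29.5) (3.5,29.5)
edge 0: (2,24.5)→(12,2.5)  cross = 2·2.5 − 12·24.5 = -289.0000; (r_i+r_j)·cross = 14·-289.0000 = -4046.0000
edge 1: (12,2.5)→(18,29.5)  cross = 12·29.5 − 18·2.5 = 309.0000; (r_i+r_j)·cross = 30·309.0000 = 9270.0000
edge 2: (18,29.5)→(3.5,29.5)  cross = 18·29.5 − 3.5·29.5 = 427.7500; (r_i+r_j)·cross = 21.5·427.7500 = 9196.6250
edge 3: (3.5,29.5)→(2,24.5)  cross = 3.5·24.5 − 2·29.5 = 26.7500; (r_i+r_j)·cross = 5.5·26.7500 = 147.1250
Σcross = 474.5000 → A = |Σcross|/2 = 237.2500 mm²
Σ(r_i+r_j)·cross = 14567.7500 → first moment M = |Σ|/6 = 2427.9583
R_c = M/A = 2427.9583/237.2500 = 10.2338 mm
θ = 136° = 2.373648 rad
V = θ·R_c·A = 2.373648·10.2338·237.2500 = 5763.118 mm³

Volume = 5763.118 mm³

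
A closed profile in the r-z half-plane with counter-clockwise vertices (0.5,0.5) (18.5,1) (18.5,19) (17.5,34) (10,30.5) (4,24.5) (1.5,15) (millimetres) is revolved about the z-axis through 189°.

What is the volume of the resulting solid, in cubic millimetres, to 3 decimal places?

Volume = 16489.650 mm³

Profile (r,z), 7 vertices: (0.5,0.5) (18.5,1) (18.5,19) (17.5,34) (10,30.5) (4,24.5) (1.5,15)
edge 0: (0.5,0.5)→(18.5,1)  cross = 0.5·1 − 18.5·0.5 = -8.7500; (r_i+r_j)·cross = 19·-8.7500 = -166.2500
edge 1: (18.5,1)→(18.5,19)  cross = 18.5·19 − 18.5·1 = 333.0000; (r_i+r_j)·cross = 37·333.0000 = 12321.0000
edge 2: (18.5,19)→(17.5,34)  cross = 18.5·34 − 17.5·19 = 296.5000; (r_i+r_j)·cross = 36·296.5000 = 10674.0000
edge 3: (17.5,34)→(10,30.5)  cross = 17.5·30.5 − 10·34 = 193.7500; (r_i+r_j)·cross = 27.5·193.7500 = 5328.1250
edge 4: (10,30.5)→(4,24.5)  cross = 10·24.5 − 4·30.5 = 123.0000; (r_i+r_j)·cross = 14·123.0000 = 1722.0000
edge 5: (4,24.5)→(1.5,15)  cross = 4·15 − 1.5·24.5 = 23.2500; (r_i+r_j)·cross = 5.5·23.2500 = 127.8750
edge 6: (1.5,15)→(0.5,0.5)  cross = 1.5·0.5 − 0.5·15 = -6.7500; (r_i+r_j)·cross = 2·-6.7500 = -13.5000
Σcross = 954.0000 → A = |Σcross|/2 = 477.0000 mm²
Σ(r_i+r_j)·cross = 29993.2500 → first moment M = |Σ|/6 = 4998.8750
R_c = M/A = 4998.8750/477.0000 = 10.4798 mm
θ = 189° = 3.298672 rad
V = θ·R_c·A = 3.298672·10.4798·477.0000 = 16489.650 mm³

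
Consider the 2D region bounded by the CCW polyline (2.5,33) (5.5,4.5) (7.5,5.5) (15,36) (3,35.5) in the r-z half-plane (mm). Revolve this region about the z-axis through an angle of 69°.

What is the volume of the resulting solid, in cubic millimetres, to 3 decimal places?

Profile (r,z), 5 vertices: (2.5,33) (5.5,4.5) (7.5,5.5) (15,36) (3,35.5)
edge 0: (2.5,33)→(5.5,4.5)  cross = 2.5·4.5 − 5.5·33 = -170.2500; (r_i+r_j)·cross = 8·-170.2500 = -1362.0000
edge 1: (5.5,4.5)→(7.5,5.5)  cross = 5.5·5.5 − 7.5·4.5 = -3.5000; (r_i+r_j)·cross = 13·-3.5000 = -45.5000
edge 2: (7.5,5.5)→(15,36)  cross = 7.5·36 − 15·5.5 = 187.5000; (r_i+r_j)·cross = 22.5·187.5000 = 4218.7500
edge 3: (15,36)→(3,35.5)  cross = 15·35.5 − 3·36 = 424.5000; (r_i+r_j)·cross = 18·424.5000 = 7641.0000
edge 4: (3,35.5)→(2.5,33)  cross = 3·33 − 2.5·35.5 = 10.2500; (r_i+r_j)·cross = 5.5·10.2500 = 56.3750
Σcross = 448.5000 → A = |Σcross|/2 = 224.2500 mm²
Σ(r_i+r_j)·cross = 10508.6250 → first moment M = |Σ|/6 = 1751.4375
R_c = M/A = 1751.4375/224.2500 = 7.8102 mm
θ = 69° = 1.204277 rad
V = θ·R_c·A = 1.204277·7.8102·224.2500 = 2109.216 mm³

Volume = 2109.216 mm³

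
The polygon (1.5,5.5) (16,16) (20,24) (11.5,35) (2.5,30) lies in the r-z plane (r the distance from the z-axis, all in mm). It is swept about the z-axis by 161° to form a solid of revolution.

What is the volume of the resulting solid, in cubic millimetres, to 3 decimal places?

Volume = 8439.307 mm³

Profile (r,z), 5 vertices: (1.5,5.5) (16,16) (20,24) (11.5,35) (2.5,30)
edge 0: (1.5,5.5)→(16,16)  cross = 1.5·16 − 16·5.5 = -64.0000; (r_i+r_j)·cross = 17.5·-64.0000 = -1120.0000
edge 1: (16,16)→(20,24)  cross = 16·24 − 20·16 = 64.0000; (r_i+r_j)·cross = 36·64.0000 = 2304.0000
edge 2: (20,24)→(11.5,35)  cross = 20·35 − 11.5·24 = 424.0000; (r_i+r_j)·cross = 31.5·424.0000 = 13356.0000
edge 3: (11.5,35)→(2.5,30)  cross = 11.5·30 − 2.5·35 = 257.5000; (r_i+r_j)·cross = 14·257.5000 = 3605.0000
edge 4: (2.5,30)→(1.5,5.5)  cross = 2.5·5.5 − 1.5·30 = -31.2500; (r_i+r_j)·cross = 4·-31.2500 = -125.0000
Σcross = 650.2500 → A = |Σcross|/2 = 325.1250 mm²
Σ(r_i+r_j)·cross = 18020.0000 → first moment M = |Σ|/6 = 3003.3333
R_c = M/A = 3003.3333/325.1250 = 9.2375 mm
θ = 161° = 2.809980 rad
V = θ·R_c·A = 2.809980·9.2375·325.1250 = 8439.307 mm³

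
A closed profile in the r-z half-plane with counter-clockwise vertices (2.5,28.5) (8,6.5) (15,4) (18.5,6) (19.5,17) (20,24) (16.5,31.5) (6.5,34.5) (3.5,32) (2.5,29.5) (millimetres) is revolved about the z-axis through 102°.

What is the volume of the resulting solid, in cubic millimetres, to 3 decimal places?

Volume = 8097.440 mm³

Profile (r,z), 10 vertices: (2.5,28.5) (8,6.5) (15,4) (18.5,6) (19.5,17) (20,24) (16.5,31.5) (6.5,34.5) (3.5,32) (2.5,29.5)
edge 0: (2.5,28.5)→(8,6.5)  cross = 2.5·6.5 − 8·28.5 = -211.7500; (r_i+r_j)·cross = 10.5·-211.7500 = -2223.3750
edge 1: (8,6.5)→(15,4)  cross = 8·4 − 15·6.5 = -65.5000; (r_i+r_j)·cross = 23·-65.5000 = -1506.5000
edge 2: (15,4)→(18.5,6)  cross = 15·6 − 18.5·4 = 16.0000; (r_i+r_j)·cross = 33.5·16.0000 = 536.0000
edge 3: (18.5,6)→(19.5,17)  cross = 18.5·17 − 19.5·6 = 197.5000; (r_i+r_j)·cross = 38·197.5000 = 7505.0000
edge 4: (19.5,17)→(20,24)  cross = 19.5·24 − 20·17 = 128.0000; (r_i+r_j)·cross = 39.5·128.0000 = 5056.0000
edge 5: (20,24)→(16.5,31.5)  cross = 20·31.5 − 16.5·24 = 234.0000; (r_i+r_j)·cross = 36.5·234.0000 = 8541.0000
edge 6: (16.5,31.5)→(6.5,34.5)  cross = 16.5·34.5 − 6.5·31.5 = 364.5000; (r_i+r_j)·cross = 23·364.5000 = 8383.5000
edge 7: (6.5,34.5)→(3.5,32)  cross = 6.5·32 − 3.5·34.5 = 87.2500; (r_i+r_j)·cross = 10·87.2500 = 872.5000
edge 8: (3.5,32)→(2.5,29.5)  cross = 3.5·29.5 − 2.5·32 = 23.2500; (r_i+r_j)·cross = 6·23.2500 = 139.5000
edge 9: (2.5,29.5)→(2.5,28.5)  cross = 2.5·28.5 − 2.5·29.5 = -2.5000; (r_i+r_j)·cross = 5·-2.5000 = -12.5000
Σcross = 770.7500 → A = |Σcross|/2 = 385.3750 mm²
Σ(r_i+r_j)·cross = 27291.1250 → first moment M = |Σ|/6 = 4548.5208
R_c = M/A = 4548.5208/385.3750 = 11.8028 mm
θ = 102° = 1.780236 rad
V = θ·R_c·A = 1.780236·11.8028·385.3750 = 8097.440 mm³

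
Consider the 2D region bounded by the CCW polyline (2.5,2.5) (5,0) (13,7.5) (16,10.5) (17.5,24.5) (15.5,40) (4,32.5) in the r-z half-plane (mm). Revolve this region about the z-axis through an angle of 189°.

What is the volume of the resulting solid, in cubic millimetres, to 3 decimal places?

Volume = 13658.909 mm³

Profile (r,z), 7 vertices: (2.5,2.5) (5,0) (13,7.5) (16,10.5) (17.5,24.5) (15.5,40) (4,32.5)
edge 0: (2.5,2.5)→(5,0)  cross = 2.5·0 − 5·2.5 = -12.5000; (r_i+r_j)·cross = 7.5·-12.5000 = -93.7500
edge 1: (5,0)→(13,7.5)  cross = 5·7.5 − 13·0 = 37.5000; (r_i+r_j)·cross = 18·37.5000 = 675.0000
edge 2: (13,7.5)→(16,10.5)  cross = 13·10.5 − 16·7.5 = 16.5000; (r_i+r_j)·cross = 29·16.5000 = 478.5000
edge 3: (16,10.5)→(17.5,24.5)  cross = 16·24.5 − 17.5·10.5 = 208.2500; (r_i+r_j)·cross = 33.5·208.2500 = 6976.3750
edge 4: (17.5,24.5)→(15.5,40)  cross = 17.5·40 − 15.5·24.5 = 320.2500; (r_i+r_j)·cross = 33·320.2500 = 10568.2500
edge 5: (15.5,40)→(4,32.5)  cross = 15.5·32.5 − 4·40 = 343.7500; (r_i+r_j)·cross = 19.5·343.7500 = 6703.1250
edge 6: (4,32.5)→(2.5,2.5)  cross = 4·2.5 − 2.5·32.5 = -71.2500; (r_i+r_j)·cross = 6.5·-71.2500 = -463.1250
Σcross = 842.5000 → A = |Σcross|/2 = 421.2500 mm²
Σ(r_i+r_j)·cross = 24844.3750 → first moment M = |Σ|/6 = 4140.7292
R_c = M/A = 4140.7292/421.2500 = 9.8296 mm
θ = 189° = 3.298672 rad
V = θ·R_c·A = 3.298672·9.8296·421.2500 = 13658.909 mm³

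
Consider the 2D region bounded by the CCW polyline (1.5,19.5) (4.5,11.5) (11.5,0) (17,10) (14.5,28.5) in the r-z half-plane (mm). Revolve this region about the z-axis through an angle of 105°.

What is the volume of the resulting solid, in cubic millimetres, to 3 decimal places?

Volume = 4664.796 mm³

Profile (r,z), 5 vertices: (1.5,19.5) (4.5,11.5) (11.5,0) (17,10) (14.5,28.5)
edge 0: (1.5,19.5)→(4.5,11.5)  cross = 1.5·11.5 − 4.5·19.5 = -70.5000; (r_i+r_j)·cross = 6·-70.5000 = -423.0000
edge 1: (4.5,11.5)→(11.5,0)  cross = 4.5·0 − 11.5·11.5 = -132.2500; (r_i+r_j)·cross = 16·-132.2500 = -2116.0000
edge 2: (11.5,0)→(17,10)  cross = 11.5·10 − 17·0 = 115.0000; (r_i+r_j)·cross = 28.5·115.0000 = 3277.5000
edge 3: (17,10)→(14.5,28.5)  cross = 17·28.5 − 14.5·10 = 339.5000; (r_i+r_j)·cross = 31.5·339.5000 = 10694.2500
edge 4: (14.5,28.5)→(1.5,19.5)  cross = 14.5·19.5 − 1.5·28.5 = 240.0000; (r_i+r_j)·cross = 16·240.0000 = 3840.0000
Σcross = 491.7500 → A = |Σcross|/2 = 245.8750 mm²
Σ(r_i+r_j)·cross = 15272.7500 → first moment M = |Σ|/6 = 2545.4583
R_c = M/A = 2545.4583/245.8750 = 10.3527 mm
θ = 105° = 1.832596 rad
V = θ·R_c·A = 1.832596·10.3527·245.8750 = 4664.796 mm³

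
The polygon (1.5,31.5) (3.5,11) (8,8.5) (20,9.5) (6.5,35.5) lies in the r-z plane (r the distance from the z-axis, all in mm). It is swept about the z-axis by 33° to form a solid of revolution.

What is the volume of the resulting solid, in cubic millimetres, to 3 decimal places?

Volume = 1403.419 mm³

Profile (r,z), 5 vertices: (1.5,31.5) (3.5,11) (8,8.5) (20,9.5) (6.5,35.5)
edge 0: (1.5,31.5)→(3.5,11)  cross = 1.5·11 − 3.5·31.5 = -93.7500; (r_i+r_j)·cross = 5·-93.7500 = -468.7500
edge 1: (3.5,11)→(8,8.5)  cross = 3.5·8.5 − 8·11 = -58.2500; (r_i+r_j)·cross = 11.5·-58.2500 = -669.8750
edge 2: (8,8.5)→(20,9.5)  cross = 8·9.5 − 20·8.5 = -94.0000; (r_i+r_j)·cross = 28·-94.0000 = -2632.0000
edge 3: (20,9.5)→(6.5,35.5)  cross = 20·35.5 − 6.5·9.5 = 648.2500; (r_i+r_j)·cross = 26.5·648.2500 = 17178.6250
edge 4: (6.5,35.5)→(1.5,31.5)  cross = 6.5·31.5 − 1.5·35.5 = 151.5000; (r_i+r_j)·cross = 8·151.5000 = 1212.0000
Σcross = 553.7500 → A = |Σcross|/2 = 276.8750 mm²
Σ(r_i+r_j)·cross = 14620.0000 → first moment M = |Σ|/6 = 2436.6667
R_c = M/A = 2436.6667/276.8750 = 8.8006 mm
θ = 33° = 0.575959 rad
V = θ·R_c·A = 0.575959·8.8006·276.8750 = 1403.419 mm³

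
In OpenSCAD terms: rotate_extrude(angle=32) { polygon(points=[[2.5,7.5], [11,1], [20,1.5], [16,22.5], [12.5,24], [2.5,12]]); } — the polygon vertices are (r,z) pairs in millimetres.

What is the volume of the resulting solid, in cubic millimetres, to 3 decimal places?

Volume = 1709.922 mm³

Profile (r,z), 6 vertices: (2.5,7.5) (11,1) (20,1.5) (16,22.5) (12.5,24) (2.5,12)
edge 0: (2.5,7.5)→(11,1)  cross = 2.5·1 − 11·7.5 = -80.0000; (r_i+r_j)·cross = 13.5·-80.0000 = -1080.0000
edge 1: (11,1)→(20,1.5)  cross = 11·1.5 − 20·1 = -3.5000; (r_i+r_j)·cross = 31·-3.5000 = -108.5000
edge 2: (20,1.5)→(16,22.5)  cross = 20·22.5 − 16·1.5 = 426.0000; (r_i+r_j)·cross = 36·426.0000 = 15336.0000
edge 3: (16,22.5)→(12.5,24)  cross = 16·24 − 12.5·22.5 = 102.7500; (r_i+r_j)·cross = 28.5·102.7500 = 2928.3750
edge 4: (12.5,24)→(2.5,12)  cross = 12.5·12 − 2.5·24 = 90.0000; (r_i+r_j)·cross = 15·90.0000 = 1350.0000
edge 5: (2.5,12)→(2.5,7.5)  cross = 2.5·7.5 − 2.5·12 = -11.2500; (r_i+r_j)·cross = 5·-11.2500 = -56.2500
Σcross = 524.0000 → A = |Σcross|/2 = 262.0000 mm²
Σ(r_i+r_j)·cross = 18369.6250 → first moment M = |Σ|/6 = 3061.6042
R_c = M/A = 3061.6042/262.0000 = 11.6855 mm
θ = 32° = 0.558505 rad
V = θ·R_c·A = 0.558505·11.6855·262.0000 = 1709.922 mm³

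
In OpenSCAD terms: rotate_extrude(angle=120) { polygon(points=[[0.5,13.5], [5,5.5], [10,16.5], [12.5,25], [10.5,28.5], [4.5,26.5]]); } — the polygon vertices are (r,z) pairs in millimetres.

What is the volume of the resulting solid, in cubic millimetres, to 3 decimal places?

Volume = 1984.265 mm³

Profile (r,z), 6 vertices: (0.5,13.5) (5,5.5) (10,16.5) (12.5,25) (10.5,28.5) (4.5,26.5)
edge 0: (0.5,13.5)→(5,5.5)  cross = 0.5·5.5 − 5·13.5 = -64.7500; (r_i+r_j)·cross = 5.5·-64.7500 = -356.1250
edge 1: (5,5.5)→(10,16.5)  cross = 5·16.5 − 10·5.5 = 27.5000; (r_i+r_j)·cross = 15·27.5000 = 412.5000
edge 2: (10,16.5)→(12.5,25)  cross = 10·25 − 12.5·16.5 = 43.7500; (r_i+r_j)·cross = 22.5·43.7500 = 984.3750
edge 3: (12.5,25)→(10.5,28.5)  cross = 12.5·28.5 − 10.5·25 = 93.7500; (r_i+r_j)·cross = 23·93.7500 = 2156.2500
edge 4: (10.5,28.5)→(4.5,26.5)  cross = 10.5·26.5 − 4.5·28.5 = 150.0000; (r_i+r_j)·cross = 15·150.0000 = 2250.0000
edge 5: (4.5,26.5)→(0.5,13.5)  cross = 4.5·13.5 − 0.5·26.5 = 47.5000; (r_i+r_j)·cross = 5·47.5000 = 237.5000
Σcross = 297.7500 → A = |Σcross|/2 = 148.8750 mm²
Σ(r_i+r_j)·cross = 5684.5000 → first moment M = |Σ|/6 = 947.4167
R_c = M/A = 947.4167/148.8750 = 6.3638 mm
θ = 120° = 2.094395 rad
V = θ·R_c·A = 2.094395·6.3638·148.8750 = 1984.265 mm³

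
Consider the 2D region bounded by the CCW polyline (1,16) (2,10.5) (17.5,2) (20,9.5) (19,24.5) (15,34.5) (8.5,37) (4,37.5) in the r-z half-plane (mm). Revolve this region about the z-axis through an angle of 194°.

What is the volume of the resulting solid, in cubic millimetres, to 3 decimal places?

Profile (r,z), 8 vertices: (1,16) (2,10.5) (17.5,2) (20,9.5) (19,24.5) (15,34.5) (8.5,37) (4,37.5)
edge 0: (1,16)→(2,10.5)  cross = 1·10.5 − 2·16 = -21.5000; (r_i+r_j)·cross = 3·-21.5000 = -64.5000
edge 1: (2,10.5)→(17.5,2)  cross = 2·2 − 17.5·10.5 = -179.7500; (r_i+r_j)·cross = 19.5·-179.7500 = -3505.1250
edge 2: (17.5,2)→(20,9.5)  cross = 17.5·9.5 − 20·2 = 126.2500; (r_i+r_j)·cross = 37.5·126.2500 = 4734.3750
edge 3: (20,9.5)→(19,24.5)  cross = 20·24.5 − 19·9.5 = 309.5000; (r_i+r_j)·cross = 39·309.5000 = 12070.5000
edge 4: (19,24.5)→(15,34.5)  cross = 19·34.5 − 15·24.5 = 288.0000; (r_i+r_j)·cross = 34·288.0000 = 9792.0000
edge 5: (15,34.5)→(8.5,37)  cross = 15·37 − 8.5·34.5 = 261.7500; (r_i+r_j)·cross = 23.5·261.7500 = 6151.1250
edge 6: (8.5,37)→(4,37.5)  cross = 8.5·37.5 − 4·37 = 170.7500; (r_i+r_j)·cross = 12.5·170.7500 = 2134.3750
edge 7: (4,37.5)→(1,16)  cross = 4·16 − 1·37.5 = 26.5000; (r_i+r_j)·cross = 5·26.5000 = 132.5000
Σcross = 981.5000 → A = |Σcross|/2 = 490.7500 mm²
Σ(r_i+r_j)·cross = 31445.2500 → first moment M = |Σ|/6 = 5240.8750
R_c = M/A = 5240.8750/490.7500 = 10.6793 mm
θ = 194° = 3.385939 rad
V = θ·R_c·A = 3.385939·10.6793·490.7500 = 17745.282 mm³

Volume = 17745.282 mm³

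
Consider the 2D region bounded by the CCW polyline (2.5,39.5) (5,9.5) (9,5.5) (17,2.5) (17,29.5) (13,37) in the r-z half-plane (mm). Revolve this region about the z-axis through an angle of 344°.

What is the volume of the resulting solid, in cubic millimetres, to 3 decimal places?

Profile (r,z), 6 vertices: (2.5,39.5) (5,9.5) (9,5.5) (17,2.5) (17,29.5) (13,37)
edge 0: (2.5,39.5)→(5,9.5)  cross = 2.5·9.5 − 5·39.5 = -173.7500; (r_i+r_j)·cross = 7.5·-173.7500 = -1303.1250
edge 1: (5,9.5)→(9,5.5)  cross = 5·5.5 − 9·9.5 = -58.0000; (r_i+r_j)·cross = 14·-58.0000 = -812.0000
edge 2: (9,5.5)→(17,2.5)  cross = 9·2.5 − 17·5.5 = -71.0000; (r_i+r_j)·cross = 26·-71.0000 = -1846.0000
edge 3: (17,2.5)→(17,29.5)  cross = 17·29.5 − 17·2.5 = 459.0000; (r_i+r_j)·cross = 34·459.0000 = 15606.0000
edge 4: (17,29.5)→(13,37)  cross = 17·37 − 13·29.5 = 245.5000; (r_i+r_j)·cross = 30·245.5000 = 7365.0000
edge 5: (13,37)→(2.5,39.5)  cross = 13·39.5 − 2.5·37 = 421.0000; (r_i+r_j)·cross = 15.5·421.0000 = 6525.5000
Σcross = 822.7500 → A = |Σcross|/2 = 411.3750 mm²
Σ(r_i+r_j)·cross = 25535.3750 → first moment M = |Σ|/6 = 4255.8958
R_c = M/A = 4255.8958/411.3750 = 10.3455 mm
θ = 344° = 6.003933 rad
V = θ·R_c·A = 6.003933·10.3455·411.3750 = 25552.112 mm³

Volume = 25552.112 mm³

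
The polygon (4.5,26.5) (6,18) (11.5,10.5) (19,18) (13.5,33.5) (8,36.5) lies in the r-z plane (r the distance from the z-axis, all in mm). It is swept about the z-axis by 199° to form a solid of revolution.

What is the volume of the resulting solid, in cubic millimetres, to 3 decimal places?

Volume = 8745.241 mm³

Profile (r,z), 6 vertices: (4.5,26.5) (6,18) (11.5,10.5) (19,18) (13.5,33.5) (8,36.5)
edge 0: (4.5,26.5)→(6,18)  cross = 4.5·18 − 6·26.5 = -78.0000; (r_i+r_j)·cross = 10.5·-78.0000 = -819.0000
edge 1: (6,18)→(11.5,10.5)  cross = 6·10.5 − 11.5·18 = -144.0000; (r_i+r_j)·cross = 17.5·-144.0000 = -2520.0000
edge 2: (11.5,10.5)→(19,18)  cross = 11.5·18 − 19·10.5 = 7.5000; (r_i+r_j)·cross = 30.5·7.5000 = 228.7500
edge 3: (19,18)→(13.5,33.5)  cross = 19·33.5 − 13.5·18 = 393.5000; (r_i+r_j)·cross = 32.5·393.5000 = 12788.7500
edge 4: (13.5,33.5)→(8,36.5)  cross = 13.5·36.5 − 8·33.5 = 224.7500; (r_i+r_j)·cross = 21.5·224.7500 = 4832.1250
edge 5: (8,36.5)→(4.5,26.5)  cross = 8·26.5 − 4.5·36.5 = 47.7500; (r_i+r_j)·cross = 12.5·47.7500 = 596.8750
Σcross = 451.5000 → A = |Σcross|/2 = 225.7500 mm²
Σ(r_i+r_j)·cross = 15107.5000 → first moment M = |Σ|/6 = 2517.9167
R_c = M/A = 2517.9167/225.7500 = 11.1536 mm
θ = 199° = 3.473205 rad
V = θ·R_c·A = 3.473205·11.1536·225.7500 = 8745.241 mm³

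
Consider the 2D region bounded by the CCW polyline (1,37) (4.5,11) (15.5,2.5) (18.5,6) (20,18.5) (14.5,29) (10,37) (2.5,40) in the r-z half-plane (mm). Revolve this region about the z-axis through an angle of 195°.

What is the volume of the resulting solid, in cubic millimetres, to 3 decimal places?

Profile (r,z), 8 vertices: (1,37) (4.5,11) (15.5,2.5) (18.5,6) (20,18.5) (14.5,29) (10,37) (2.5,40)
edge 0: (1,37)→(4.5,11)  cross = 1·11 − 4.5·37 = -155.5000; (r_i+r_j)·cross = 5.5·-155.5000 = -855.2500
edge 1: (4.5,11)→(15.5,2.5)  cross = 4.5·2.5 − 15.5·11 = -159.2500; (r_i+r_j)·cross = 20·-159.2500 = -3185.0000
edge 2: (15.5,2.5)→(18.5,6)  cross = 15.5·6 − 18.5·2.5 = 46.7500; (r_i+r_j)·cross = 34·46.7500 = 1589.5000
edge 3: (18.5,6)→(20,18.5)  cross = 18.5·18.5 − 20·6 = 222.2500; (r_i+r_j)·cross = 38.5·222.2500 = 8556.6250
edge 4: (20,18.5)→(14.5,29)  cross = 20·29 − 14.5·18.5 = 311.7500; (r_i+r_j)·cross = 34.5·311.7500 = 10755.3750
edge 5: (14.5,29)→(10,37)  cross = 14.5·37 − 10·29 = 246.5000; (r_i+r_j)·cross = 24.5·246.5000 = 6039.2500
edge 6: (10,37)→(2.5,40)  cross = 10·40 − 2.5·37 = 307.5000; (r_i+r_j)·cross = 12.5·307.5000 = 3843.7500
edge 7: (2.5,40)→(1,37)  cross = 2.5·37 − 1·40 = 52.5000; (r_i+r_j)·cross = 3.5·52.5000 = 183.7500
Σcross = 872.5000 → A = |Σcross|/2 = 436.2500 mm²
Σ(r_i+r_j)·cross = 26928.0000 → first moment M = |Σ|/6 = 4488.0000
R_c = M/A = 4488.0000/436.2500 = 10.2877 mm
θ = 195° = 3.403392 rad
V = θ·R_c·A = 3.403392·10.2877·436.2500 = 15274.423 mm³

Volume = 15274.423 mm³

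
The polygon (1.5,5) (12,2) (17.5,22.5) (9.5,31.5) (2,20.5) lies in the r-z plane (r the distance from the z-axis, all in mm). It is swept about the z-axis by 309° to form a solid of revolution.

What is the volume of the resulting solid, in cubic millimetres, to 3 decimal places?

Profile (r,z), 5 vertices: (1.5,5) (12,2) (17.5,22.5) (9.5,31.5) (2,20.5)
edge 0: (1.5,5)→(12,2)  cross = 1.5·2 − 12·5 = -57.0000; (r_i+r_j)·cross = 13.5·-57.0000 = -769.5000
edge 1: (12,2)→(17.5,22.5)  cross = 12·22.5 − 17.5·2 = 235.0000; (r_i+r_j)·cross = 29.5·235.0000 = 6932.5000
edge 2: (17.5,22.5)→(9.5,31.5)  cross = 17.5·31.5 − 9.5·22.5 = 337.5000; (r_i+r_j)·cross = 27·337.5000 = 9112.5000
edge 3: (9.5,31.5)→(2,20.5)  cross = 9.5·20.5 − 2·31.5 = 131.7500; (r_i+r_j)·cross = 11.5·131.7500 = 1515.1250
edge 4: (2,20.5)→(1.5,5)  cross = 2·5 − 1.5·20.5 = -20.7500; (r_i+r_j)·cross = 3.5·-20.7500 = -72.6250
Σcross = 626.5000 → A = |Σcross|/2 = 313.2500 mm²
Σ(r_i+r_j)·cross = 16718.0000 → first moment M = |Σ|/6 = 2786.3333
R_c = M/A = 2786.3333/313.2500 = 8.8949 mm
θ = 309° = 5.393067 rad
V = θ·R_c·A = 5.393067·8.8949·313.2500 = 15026.883 mm³

Volume = 15026.883 mm³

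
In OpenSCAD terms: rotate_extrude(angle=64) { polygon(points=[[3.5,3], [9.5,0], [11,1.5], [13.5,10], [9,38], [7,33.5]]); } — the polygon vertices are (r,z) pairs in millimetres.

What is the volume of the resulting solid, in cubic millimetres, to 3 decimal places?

Profile (r,z), 6 vertices: (3.5,3) (9.5,0) (11,1.5) (13.5,10) (9,38) (7,33.5)
edge 0: (3.5,3)→(9.5,0)  cross = 3.5·0 − 9.5·3 = -28.5000; (r_i+r_j)·cross = 13·-28.5000 = -370.5000
edge 1: (9.5,0)→(11,1.5)  cross = 9.5·1.5 − 11·0 = 14.2500; (r_i+r_j)·cross = 20.5·14.2500 = 292.1250
edge 2: (11,1.5)→(13.5,10)  cross = 11·10 − 13.5·1.5 = 89.7500; (r_i+r_j)·cross = 24.5·89.7500 = 2198.8750
edge 3: (13.5,10)→(9,38)  cross = 13.5·38 − 9·10 = 423.0000; (r_i+r_j)·cross = 22.5·423.0000 = 9517.5000
edge 4: (9,38)→(7,33.5)  cross = 9·33.5 − 7·38 = 35.5000; (r_i+r_j)·cross = 16·35.5000 = 568.0000
edge 5: (7,33.5)→(3.5,3)  cross = 7·3 − 3.5·33.5 = -96.2500; (r_i+r_j)·cross = 10.5·-96.2500 = -1010.6250
Σcross = 437.7500 → A = |Σcross|/2 = 218.8750 mm²
Σ(r_i+r_j)·cross = 11195.3750 → first moment M = |Σ|/6 = 1865.8958
R_c = M/A = 1865.8958/218.8750 = 8.5249 mm
θ = 64° = 1.117011 rad
V = θ·R_c·A = 1.117011·8.5249·218.8750 = 2084.226 mm³

Volume = 2084.226 mm³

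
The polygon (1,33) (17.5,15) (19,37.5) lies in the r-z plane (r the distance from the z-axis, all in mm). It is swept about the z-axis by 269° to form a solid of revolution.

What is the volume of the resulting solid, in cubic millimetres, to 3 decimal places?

Volume = 11685.988 mm³

Profile (r,z), 3 vertices: (1,33) (17.5,15) (19,37.5)
edge 0: (1,33)→(17.5,15)  cross = 1·15 − 17.5·33 = -562.5000; (r_i+r_j)·cross = 18.5·-562.5000 = -10406.2500
edge 1: (17.5,15)→(19,37.5)  cross = 17.5·37.5 − 19·15 = 371.2500; (r_i+r_j)·cross = 36.5·371.2500 = 13550.6250
edge 2: (19,37.5)→(1,33)  cross = 19·33 − 1·37.5 = 589.5000; (r_i+r_j)·cross = 20·589.5000 = 11790.0000
Σcross = 398.2500 → A = |Σcross|/2 = 199.1250 mm²
Σ(r_i+r_j)·cross = 14934.3750 → first moment M = |Σ|/6 = 2489.0625
R_c = M/A = 2489.0625/199.1250 = 12.5000 mm
θ = 269° = 4.694936 rad
V = θ·R_c·A = 4.694936·12.5000·199.1250 = 11685.988 mm³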